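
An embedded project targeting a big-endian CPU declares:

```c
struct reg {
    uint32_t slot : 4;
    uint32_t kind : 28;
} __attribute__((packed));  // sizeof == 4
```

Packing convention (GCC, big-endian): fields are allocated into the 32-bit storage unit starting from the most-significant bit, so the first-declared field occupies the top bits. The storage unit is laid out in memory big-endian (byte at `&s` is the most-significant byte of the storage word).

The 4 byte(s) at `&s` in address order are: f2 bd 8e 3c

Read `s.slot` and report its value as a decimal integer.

[0]=0xf2 [1]=0xbd [2]=0x8e [3]=0x3c (big-endian) → word 0xf2bd8e3c
slot:4 @ bit 28 → (0xf2bd8e3c>>28)&0xf = 0xf  ←
kind:28 @ bit 0 → (0xf2bd8e3c>>0)&0xfffffff = 0x2bd8e3c

15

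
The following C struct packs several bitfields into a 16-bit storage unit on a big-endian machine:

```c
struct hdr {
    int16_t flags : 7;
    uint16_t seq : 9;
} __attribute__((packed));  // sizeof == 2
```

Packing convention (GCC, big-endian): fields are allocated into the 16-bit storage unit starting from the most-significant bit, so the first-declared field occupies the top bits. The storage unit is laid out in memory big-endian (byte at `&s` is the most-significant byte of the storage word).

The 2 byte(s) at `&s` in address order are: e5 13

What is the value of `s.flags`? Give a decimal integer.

[0]=0xe5 [1]=0x13 (big-endian) → word 0xe513
flags [9+:7] = (word>>9) & 0x7f = 114  ←
seq [0+:9] = (word>>0) & 0x1ff = 275
flags signed 7b, MSB=1: 114 - 128 = -14

-14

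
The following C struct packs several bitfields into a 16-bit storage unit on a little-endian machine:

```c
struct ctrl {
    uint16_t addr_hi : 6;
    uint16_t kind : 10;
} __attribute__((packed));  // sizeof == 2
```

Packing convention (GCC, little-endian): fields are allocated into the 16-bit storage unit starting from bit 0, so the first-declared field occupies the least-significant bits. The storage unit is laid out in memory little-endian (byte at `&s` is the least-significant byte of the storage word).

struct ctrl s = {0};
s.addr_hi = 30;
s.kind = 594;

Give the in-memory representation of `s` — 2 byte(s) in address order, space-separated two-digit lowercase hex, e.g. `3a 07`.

9e 94

addr_hi (6b) val=30 bits=0x1e at bit 0: 0x001e
kind (10b) val=594 bits=0x252 at bit 6: 0x949e
word = 0x949e → little-endian bytes:
  [0]=0x9e  [1]=0x94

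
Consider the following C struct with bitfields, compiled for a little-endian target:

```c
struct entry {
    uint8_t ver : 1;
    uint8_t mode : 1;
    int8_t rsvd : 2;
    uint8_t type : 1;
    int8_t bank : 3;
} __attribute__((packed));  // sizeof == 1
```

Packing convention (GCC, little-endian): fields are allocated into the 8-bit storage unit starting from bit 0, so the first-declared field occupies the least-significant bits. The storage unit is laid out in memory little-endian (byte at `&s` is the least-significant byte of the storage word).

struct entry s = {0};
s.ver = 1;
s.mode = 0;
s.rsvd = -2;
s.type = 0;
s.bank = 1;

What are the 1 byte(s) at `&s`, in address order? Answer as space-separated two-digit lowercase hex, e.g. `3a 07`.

[0+:1] ver=1 & 0x1 = 0x1; word=0x01
[1+:1] mode=0 & 0x1 = 0x0; word=0x01
[2+:2] rsvd=-2 & 0x3 = 0x2; word=0x09
[4+:1] type=0 & 0x1 = 0x0; word=0x09
[5+:3] bank=1 & 0x7 = 0x1; word=0x29
word = 0x29 → little-endian bytes:
  [0]=0x29

29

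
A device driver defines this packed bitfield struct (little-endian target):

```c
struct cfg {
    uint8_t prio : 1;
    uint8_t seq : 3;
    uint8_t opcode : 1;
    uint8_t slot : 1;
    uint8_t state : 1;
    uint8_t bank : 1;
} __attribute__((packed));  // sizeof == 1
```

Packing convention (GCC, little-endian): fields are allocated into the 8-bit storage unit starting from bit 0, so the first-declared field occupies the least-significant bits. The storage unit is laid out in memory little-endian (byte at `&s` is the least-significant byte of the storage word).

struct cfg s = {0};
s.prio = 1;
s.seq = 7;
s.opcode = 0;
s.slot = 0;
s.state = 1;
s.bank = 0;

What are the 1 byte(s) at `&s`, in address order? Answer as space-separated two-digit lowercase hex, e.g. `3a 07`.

4f

prio:1 = 1 → 0x1 << 0 → word 0x01
seq:3 = 7 → 0x7 << 1 → word 0x0f
opcode:1 = 0 → 0x0 << 4 → word 0x0f
slot:1 = 0 → 0x0 << 5 → word 0x0f
state:1 = 1 → 0x1 << 6 → word 0x4f
bank:1 = 0 → 0x0 << 7 → word 0x4f
word = 0x4f → little-endian bytes:
  [0]=0x4f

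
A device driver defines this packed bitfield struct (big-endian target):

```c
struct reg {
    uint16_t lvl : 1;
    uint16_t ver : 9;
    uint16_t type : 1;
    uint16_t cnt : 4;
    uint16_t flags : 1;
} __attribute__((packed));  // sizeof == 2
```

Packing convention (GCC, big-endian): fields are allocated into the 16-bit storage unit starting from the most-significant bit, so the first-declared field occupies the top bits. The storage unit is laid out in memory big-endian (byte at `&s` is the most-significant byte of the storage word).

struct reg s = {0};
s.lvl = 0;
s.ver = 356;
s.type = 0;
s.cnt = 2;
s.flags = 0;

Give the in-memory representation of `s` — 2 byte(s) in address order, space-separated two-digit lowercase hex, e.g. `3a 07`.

59 04

lvl:1 = 0 → 0x0 << 15 → word 0x0000
ver:9 = 356 → 0x164 << 6 → word 0x5900
type:1 = 0 → 0x0 << 5 → word 0x5900
cnt:4 = 2 → 0x2 << 1 → word 0x5904
flags:1 = 0 → 0x0 << 0 → word 0x5904
word = 0x5904 → big-endian bytes:
  [0]=0x59  [1]=0x04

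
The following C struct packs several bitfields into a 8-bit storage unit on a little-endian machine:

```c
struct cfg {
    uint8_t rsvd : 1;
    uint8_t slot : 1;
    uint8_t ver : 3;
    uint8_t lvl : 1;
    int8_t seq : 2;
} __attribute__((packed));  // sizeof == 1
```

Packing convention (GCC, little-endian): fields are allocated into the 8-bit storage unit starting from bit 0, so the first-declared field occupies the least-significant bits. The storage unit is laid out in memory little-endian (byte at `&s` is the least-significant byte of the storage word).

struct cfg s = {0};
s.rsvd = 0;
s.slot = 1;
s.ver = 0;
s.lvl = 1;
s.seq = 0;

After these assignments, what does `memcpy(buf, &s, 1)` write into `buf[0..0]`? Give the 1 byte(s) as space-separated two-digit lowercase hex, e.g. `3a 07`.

22

rsvd (1b) val=0 bits=0x0 at bit 0: 0x00
slot (1b) val=1 bits=0x1 at bit 1: 0x02
ver (3b) val=0 bits=0x0 at bit 2: 0x02
lvl (1b) val=1 bits=0x1 at bit 5: 0x22
seq (2b) val=0 bits=0x0 at bit 6: 0x22
word = 0x22 → little-endian bytes:
  [0]=0x22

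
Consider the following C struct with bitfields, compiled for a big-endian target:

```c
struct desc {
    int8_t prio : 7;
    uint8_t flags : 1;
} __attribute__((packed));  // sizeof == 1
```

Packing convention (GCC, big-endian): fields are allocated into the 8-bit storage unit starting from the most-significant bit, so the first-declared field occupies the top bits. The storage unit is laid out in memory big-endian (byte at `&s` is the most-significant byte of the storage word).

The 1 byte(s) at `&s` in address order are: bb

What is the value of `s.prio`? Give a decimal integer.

-35

[0]=0xbb (big-endian) → word 0xbb
prio:7 @ bit 1 → (0xbb>>1)&0x7f = 0x5d  ←
flags:1 @ bit 0 → (0xbb>>0)&0x1 = 0x1
prio signed 7b, MSB=1: 93 - 128 = -35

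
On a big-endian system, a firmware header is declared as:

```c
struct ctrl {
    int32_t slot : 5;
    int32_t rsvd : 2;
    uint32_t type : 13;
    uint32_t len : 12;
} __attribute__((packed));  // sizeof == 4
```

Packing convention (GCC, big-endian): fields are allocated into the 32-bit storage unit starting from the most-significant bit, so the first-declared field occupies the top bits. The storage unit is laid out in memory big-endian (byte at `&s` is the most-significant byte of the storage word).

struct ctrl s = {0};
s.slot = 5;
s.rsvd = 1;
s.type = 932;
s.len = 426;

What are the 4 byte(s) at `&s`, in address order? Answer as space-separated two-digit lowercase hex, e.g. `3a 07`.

slot (5b) val=5 bits=0x5 at bit 27: 0x28000000
rsvd (2b) val=1 bits=0x1 at bit 25: 0x2a000000
type (13b) val=932 bits=0x3a4 at bit 12: 0x2a3a4000
len (12b) val=426 bits=0x1aa at bit 0: 0x2a3a41aa
word = 0x2a3a41aa → big-endian bytes:
  [0]=0x2a  [1]=0x3a  [2]=0x41  [3]=0xaa

2a 3a 41 aa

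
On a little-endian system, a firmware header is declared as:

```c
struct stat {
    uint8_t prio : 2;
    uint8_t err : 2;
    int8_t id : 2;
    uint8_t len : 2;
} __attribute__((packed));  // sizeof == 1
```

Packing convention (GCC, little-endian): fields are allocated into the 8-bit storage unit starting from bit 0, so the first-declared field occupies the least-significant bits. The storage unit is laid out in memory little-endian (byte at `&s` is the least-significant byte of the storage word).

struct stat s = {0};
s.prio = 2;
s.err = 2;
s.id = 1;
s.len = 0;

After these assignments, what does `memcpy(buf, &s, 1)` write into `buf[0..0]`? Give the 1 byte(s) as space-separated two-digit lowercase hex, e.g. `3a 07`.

[0+:2] prio=2 & 0x3 = 0x2; word=0x02
[2+:2] err=2 & 0x3 = 0x2; word=0x0a
[4+:2] id=1 & 0x3 = 0x1; word=0x1a
[6+:2] len=0 & 0x3 = 0x0; word=0x1a
word = 0x1a → little-endian bytes:
  [0]=0x1a

1a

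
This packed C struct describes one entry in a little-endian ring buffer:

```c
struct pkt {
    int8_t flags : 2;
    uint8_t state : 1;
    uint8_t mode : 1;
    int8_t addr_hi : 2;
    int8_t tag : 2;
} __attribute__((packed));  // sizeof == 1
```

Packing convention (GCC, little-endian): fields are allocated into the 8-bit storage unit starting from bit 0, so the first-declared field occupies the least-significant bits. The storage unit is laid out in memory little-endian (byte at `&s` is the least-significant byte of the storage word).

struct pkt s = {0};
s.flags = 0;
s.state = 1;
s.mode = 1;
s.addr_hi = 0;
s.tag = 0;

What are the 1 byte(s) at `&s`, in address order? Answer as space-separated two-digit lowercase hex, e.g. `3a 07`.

0c

flags (2b) val=0 bits=0x0 at bit 0: 0x00
state (1b) val=1 bits=0x1 at bit 2: 0x04
mode (1b) val=1 bits=0x1 at bit 3: 0x0c
addr_hi (2b) val=0 bits=0x0 at bit 4: 0x0c
tag (2b) val=0 bits=0x0 at bit 6: 0x0c
word = 0x0c → little-endian bytes:
  [0]=0x0c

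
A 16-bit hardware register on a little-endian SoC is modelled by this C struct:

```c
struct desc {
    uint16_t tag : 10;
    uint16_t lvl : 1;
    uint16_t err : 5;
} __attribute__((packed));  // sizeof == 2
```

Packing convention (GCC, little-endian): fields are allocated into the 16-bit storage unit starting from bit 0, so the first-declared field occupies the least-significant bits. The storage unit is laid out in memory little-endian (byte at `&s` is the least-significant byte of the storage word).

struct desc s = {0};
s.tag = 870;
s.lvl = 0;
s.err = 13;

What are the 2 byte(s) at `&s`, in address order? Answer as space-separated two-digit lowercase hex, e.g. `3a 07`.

66 6b

tag:10 = 870 → 0x366 << 0 → word 0x0366
lvl:1 = 0 → 0x0 << 10 → word 0x0366
err:5 = 13 → 0xd << 11 → word 0x6b66
word = 0x6b66 → little-endian bytes:
  [0]=0x66  [1]=0x6b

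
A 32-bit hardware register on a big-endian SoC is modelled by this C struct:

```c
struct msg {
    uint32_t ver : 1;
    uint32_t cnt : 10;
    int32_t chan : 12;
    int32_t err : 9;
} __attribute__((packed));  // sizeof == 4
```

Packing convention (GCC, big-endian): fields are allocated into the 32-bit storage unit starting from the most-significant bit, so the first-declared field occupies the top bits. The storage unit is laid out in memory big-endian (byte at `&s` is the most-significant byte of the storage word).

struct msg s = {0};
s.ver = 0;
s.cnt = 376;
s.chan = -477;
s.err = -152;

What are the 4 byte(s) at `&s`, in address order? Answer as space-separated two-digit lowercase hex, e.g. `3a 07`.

2f 1c 47 68

ver (1b) val=0 bits=0x0 at bit 31: 0x00000000
cnt (10b) val=376 bits=0x178 at bit 21: 0x2f000000
chan (12b) val=-477 bits=0xe23 at bit 9: 0x2f1c4600
err (9b) val=-152 bits=0x168 at bit 0: 0x2f1c4768
word = 0x2f1c4768 → big-endian bytes:
  [0]=0x2f  [1]=0x1c  [2]=0x47  [3]=0x68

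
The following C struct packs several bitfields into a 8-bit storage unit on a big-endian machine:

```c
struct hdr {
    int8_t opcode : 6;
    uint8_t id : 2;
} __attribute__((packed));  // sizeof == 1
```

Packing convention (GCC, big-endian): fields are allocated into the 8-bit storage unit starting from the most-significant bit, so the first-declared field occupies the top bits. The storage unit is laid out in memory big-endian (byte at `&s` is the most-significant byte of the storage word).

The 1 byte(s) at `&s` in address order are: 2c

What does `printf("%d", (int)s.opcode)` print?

11

[0]=0x2c (big-endian) → word 0x2c
opcode [2+:6] = (word>>2) & 0x3f = 11  ←
id [0+:2] = (word>>0) & 0x3 = 0
opcode signed 6b, MSB=0: value = 11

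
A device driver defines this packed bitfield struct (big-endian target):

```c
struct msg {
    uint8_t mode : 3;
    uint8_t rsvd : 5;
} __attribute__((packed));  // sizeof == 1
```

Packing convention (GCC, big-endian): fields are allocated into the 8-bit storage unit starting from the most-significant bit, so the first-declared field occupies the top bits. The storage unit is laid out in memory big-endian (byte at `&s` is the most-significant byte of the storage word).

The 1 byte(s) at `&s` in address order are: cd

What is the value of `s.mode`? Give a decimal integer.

6

[0]=0xcd (big-endian) → word 0xcd
mode [5+:3] = (word>>5) & 0x7 = 6  ←
rsvd [0+:5] = (word>>0) & 0x1f = 13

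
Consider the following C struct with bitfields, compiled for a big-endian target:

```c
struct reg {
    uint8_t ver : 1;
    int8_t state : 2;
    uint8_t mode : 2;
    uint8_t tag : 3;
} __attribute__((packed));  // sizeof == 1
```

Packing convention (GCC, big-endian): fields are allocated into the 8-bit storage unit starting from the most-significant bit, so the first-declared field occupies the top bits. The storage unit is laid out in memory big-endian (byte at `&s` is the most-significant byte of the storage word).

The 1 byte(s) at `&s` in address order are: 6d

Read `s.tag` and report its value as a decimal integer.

[0]=0x6d (big-endian) → word 0x6d
ver [7+:1] = (word>>7) & 0x1 = 0
state [5+:2] = (word>>5) & 0x3 = 3
mode [3+:2] = (word>>3) & 0x3 = 1
tag [0+:3] = (word>>0) & 0x7 = 5  ←

5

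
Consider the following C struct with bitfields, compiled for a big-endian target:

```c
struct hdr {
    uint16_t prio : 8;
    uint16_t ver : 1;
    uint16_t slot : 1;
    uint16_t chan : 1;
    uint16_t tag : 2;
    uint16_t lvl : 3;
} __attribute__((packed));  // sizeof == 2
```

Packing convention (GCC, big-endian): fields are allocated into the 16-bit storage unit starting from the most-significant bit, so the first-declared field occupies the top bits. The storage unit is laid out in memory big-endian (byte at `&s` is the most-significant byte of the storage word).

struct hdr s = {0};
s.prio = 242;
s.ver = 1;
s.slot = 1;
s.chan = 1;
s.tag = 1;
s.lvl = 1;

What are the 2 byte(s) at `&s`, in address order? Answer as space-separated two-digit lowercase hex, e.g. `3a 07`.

f2 e9

prio:8 = 242 → 0xf2 << 8 → word 0xf200
ver:1 = 1 → 0x1 << 7 → word 0xf280
slot:1 = 1 → 0x1 << 6 → word 0xf2c0
chan:1 = 1 → 0x1 << 5 → word 0xf2e0
tag:2 = 1 → 0x1 << 3 → word 0xf2e8
lvl:3 = 1 → 0x1 << 0 → word 0xf2e9
word = 0xf2e9 → big-endian bytes:
  [0]=0xf2  [1]=0xe9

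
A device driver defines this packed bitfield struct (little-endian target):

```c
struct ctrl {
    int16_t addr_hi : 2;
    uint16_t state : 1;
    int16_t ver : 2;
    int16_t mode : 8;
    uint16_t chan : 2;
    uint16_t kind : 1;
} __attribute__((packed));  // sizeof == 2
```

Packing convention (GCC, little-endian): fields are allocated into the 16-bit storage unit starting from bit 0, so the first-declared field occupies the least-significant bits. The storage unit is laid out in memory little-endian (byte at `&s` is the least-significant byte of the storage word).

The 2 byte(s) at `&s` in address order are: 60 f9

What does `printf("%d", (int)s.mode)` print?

-53

[0]=0x60 [1]=0xf9 (little-endian) → word 0xf960
addr_hi:2 @ bit 0 → (0xf960>>0)&0x3 = 0x0
state:1 @ bit 2 → (0xf960>>2)&0x1 = 0x0
ver:2 @ bit 3 → (0xf960>>3)&0x3 = 0x0
mode:8 @ bit 5 → (0xf960>>5)&0xff = 0xcb  ←
chan:2 @ bit 13 → (0xf960>>13)&0x3 = 0x3
kind:1 @ bit 15 → (0xf960>>15)&0x1 = 0x1
mode signed 8b, MSB=1: 203 - 256 = -53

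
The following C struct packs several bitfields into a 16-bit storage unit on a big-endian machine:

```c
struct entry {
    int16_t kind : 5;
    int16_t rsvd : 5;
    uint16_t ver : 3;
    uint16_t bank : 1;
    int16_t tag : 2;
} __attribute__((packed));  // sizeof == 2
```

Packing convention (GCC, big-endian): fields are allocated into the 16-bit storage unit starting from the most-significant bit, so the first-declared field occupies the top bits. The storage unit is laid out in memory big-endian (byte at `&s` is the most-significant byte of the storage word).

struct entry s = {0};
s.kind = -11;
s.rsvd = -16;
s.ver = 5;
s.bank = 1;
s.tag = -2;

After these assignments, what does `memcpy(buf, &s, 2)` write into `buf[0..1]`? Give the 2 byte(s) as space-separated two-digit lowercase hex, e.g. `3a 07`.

ac 2e

kind:5 = -11 → 0x15 << 11 → word 0xa800
rsvd:5 = -16 → 0x10 << 6 → word 0xac00
ver:3 = 5 → 0x5 << 3 → word 0xac28
bank:1 = 1 → 0x1 << 2 → word 0xac2c
tag:2 = -2 → 0x2 << 0 → word 0xac2e
word = 0xac2e → big-endian bytes:
  [0]=0xac  [1]=0x2e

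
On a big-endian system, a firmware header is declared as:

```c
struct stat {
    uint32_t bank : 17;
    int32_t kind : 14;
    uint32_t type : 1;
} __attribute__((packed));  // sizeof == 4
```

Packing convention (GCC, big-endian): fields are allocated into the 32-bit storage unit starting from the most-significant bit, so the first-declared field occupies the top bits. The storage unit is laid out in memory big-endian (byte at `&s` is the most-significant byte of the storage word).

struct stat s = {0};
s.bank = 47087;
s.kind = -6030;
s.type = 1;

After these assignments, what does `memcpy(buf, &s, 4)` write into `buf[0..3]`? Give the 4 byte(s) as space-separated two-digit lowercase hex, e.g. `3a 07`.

5b f7 d0 e5

bank:17 = 47087 → 0xb7ef << 15 → word 0x5bf78000
kind:14 = -6030 → 0x2872 << 1 → word 0x5bf7d0e4
type:1 = 1 → 0x1 << 0 → word 0x5bf7d0e5
word = 0x5bf7d0e5 → big-endian bytes:
  [0]=0x5b  [1]=0xf7  [2]=0xd0  [3]=0xe5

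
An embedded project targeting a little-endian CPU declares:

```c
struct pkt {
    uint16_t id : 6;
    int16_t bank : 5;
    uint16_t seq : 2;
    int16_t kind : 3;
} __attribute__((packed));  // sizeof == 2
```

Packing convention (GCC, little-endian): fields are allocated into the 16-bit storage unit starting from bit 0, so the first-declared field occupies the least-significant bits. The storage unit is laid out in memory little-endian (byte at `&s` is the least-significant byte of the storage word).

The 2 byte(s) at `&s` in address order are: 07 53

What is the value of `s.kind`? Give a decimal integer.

2

[0]=0x07 [1]=0x53 (little-endian) → word 0x5307
id:6 @ bit 0 → (0x5307>>0)&0x3f = 0x7
bank:5 @ bit 6 → (0x5307>>6)&0x1f = 0xc
seq:2 @ bit 11 → (0x5307>>11)&0x3 = 0x2
kind:3 @ bit 13 → (0x5307>>13)&0x7 = 0x2  ←
kind signed 3b, MSB=0: value = 2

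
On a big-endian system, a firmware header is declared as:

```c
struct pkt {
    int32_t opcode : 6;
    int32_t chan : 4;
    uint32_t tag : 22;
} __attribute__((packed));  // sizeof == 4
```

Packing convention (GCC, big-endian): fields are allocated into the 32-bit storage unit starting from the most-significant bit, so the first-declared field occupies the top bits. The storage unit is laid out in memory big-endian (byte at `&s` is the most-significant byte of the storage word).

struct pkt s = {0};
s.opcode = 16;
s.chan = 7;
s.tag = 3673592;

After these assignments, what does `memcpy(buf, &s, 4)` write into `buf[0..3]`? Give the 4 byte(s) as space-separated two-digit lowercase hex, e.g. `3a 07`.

opcode:6 = 16 → 0x10 << 26 → word 0x40000000
chan:4 = 7 → 0x7 << 22 → word 0x41c00000
tag:22 = 3673592 → 0x380df8 << 0 → word 0x41f80df8
word = 0x41f80df8 → big-endian bytes:
  [0]=0x41  [1]=0xf8  [2]=0x0d  [3]=0xf8

41 f8 0d f8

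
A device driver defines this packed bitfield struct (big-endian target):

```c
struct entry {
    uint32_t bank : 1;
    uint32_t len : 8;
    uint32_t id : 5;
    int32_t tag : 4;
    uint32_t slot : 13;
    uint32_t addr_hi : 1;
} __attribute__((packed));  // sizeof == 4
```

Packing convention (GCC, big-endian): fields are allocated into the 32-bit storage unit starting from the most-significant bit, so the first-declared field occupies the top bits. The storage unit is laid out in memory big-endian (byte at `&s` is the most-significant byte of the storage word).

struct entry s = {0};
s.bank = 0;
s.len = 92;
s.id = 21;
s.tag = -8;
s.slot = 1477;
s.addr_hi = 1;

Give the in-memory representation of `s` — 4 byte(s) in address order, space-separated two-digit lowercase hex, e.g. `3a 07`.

2e 56 0b 8b

[31+:1] bank=0 & 0x1 = 0x0; word=0x00000000
[23+:8] len=92 & 0xff = 0x5c; word=0x2e000000
[18+:5] id=21 & 0x1f = 0x15; word=0x2e540000
[14+:4] tag=-8 & 0xf = 0x8; word=0x2e560000
[1+:13] slot=1477 & 0x1fff = 0x5c5; word=0x2e560b8a
[0+:1] addr_hi=1 & 0x1 = 0x1; word=0x2e560b8b
word = 0x2e560b8b → big-endian bytes:
  [0]=0x2e  [1]=0x56  [2]=0x0b  [3]=0x8b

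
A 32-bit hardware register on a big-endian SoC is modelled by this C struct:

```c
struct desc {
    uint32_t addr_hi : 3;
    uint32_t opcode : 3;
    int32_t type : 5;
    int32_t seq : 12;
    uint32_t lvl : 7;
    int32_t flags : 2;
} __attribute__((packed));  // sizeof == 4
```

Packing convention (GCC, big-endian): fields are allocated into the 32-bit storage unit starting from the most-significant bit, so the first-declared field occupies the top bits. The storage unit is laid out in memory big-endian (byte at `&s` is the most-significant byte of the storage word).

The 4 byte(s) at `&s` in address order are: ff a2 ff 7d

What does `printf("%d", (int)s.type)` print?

[0]=0xff [1]=0xa2 [2]=0xff [3]=0x7d (big-endian) → word 0xffa2ff7d
addr_hi:3 @ bit 29 → (0xffa2ff7d>>29)&0x7 = 0x7
opcode:3 @ bit 26 → (0xffa2ff7d>>26)&0x7 = 0x7
type:5 @ bit 21 → (0xffa2ff7d>>21)&0x1f = 0x1d  ←
seq:12 @ bit 9 → (0xffa2ff7d>>9)&0xfff = 0x17f
lvl:7 @ bit 2 → (0xffa2ff7d>>2)&0x7f = 0x5f
flags:2 @ bit 0 → (0xffa2ff7d>>0)&0x3 = 0x1
type signed 5b, MSB=1: 29 - 32 = -3

-3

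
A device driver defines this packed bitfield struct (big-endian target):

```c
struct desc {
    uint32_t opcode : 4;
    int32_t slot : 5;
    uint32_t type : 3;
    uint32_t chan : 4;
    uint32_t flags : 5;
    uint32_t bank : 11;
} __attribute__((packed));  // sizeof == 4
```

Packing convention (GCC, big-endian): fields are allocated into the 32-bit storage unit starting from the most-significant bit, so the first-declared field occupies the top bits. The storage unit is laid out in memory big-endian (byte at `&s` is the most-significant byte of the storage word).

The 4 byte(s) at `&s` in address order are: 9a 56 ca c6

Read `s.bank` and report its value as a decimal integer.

[0]=0x9a [1]=0x56 [2]=0xca [3]=0xc6 (big-endian) → word 0x9a56cac6
opcode [28+:4] = (word>>28) & 0xf = 9
slot [23+:5] = (word>>23) & 0x1f = 20
type [20+:3] = (word>>20) & 0x7 = 5
chan [16+:4] = (word>>16) & 0xf = 6
flags [11+:5] = (word>>11) & 0x1f = 25
bank [0+:11] = (word>>0) & 0x7ff = 710  ←

710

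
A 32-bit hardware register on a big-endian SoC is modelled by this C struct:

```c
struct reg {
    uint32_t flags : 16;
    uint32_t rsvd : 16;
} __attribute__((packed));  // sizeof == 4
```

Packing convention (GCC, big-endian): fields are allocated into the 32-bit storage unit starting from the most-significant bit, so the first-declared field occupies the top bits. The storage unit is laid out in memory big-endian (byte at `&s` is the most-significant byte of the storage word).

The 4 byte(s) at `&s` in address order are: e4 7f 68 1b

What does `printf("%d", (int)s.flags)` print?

[0]=0xe4 [1]=0x7f [2]=0x68 [3]=0x1b (big-endian) → word 0xe47f681b
flags:16 @ bit 16 → (0xe47f681b>>16)&0xffff = 0xe47f  ←
rsvd:16 @ bit 0 → (0xe47f681b>>0)&0xffff = 0x681b

58495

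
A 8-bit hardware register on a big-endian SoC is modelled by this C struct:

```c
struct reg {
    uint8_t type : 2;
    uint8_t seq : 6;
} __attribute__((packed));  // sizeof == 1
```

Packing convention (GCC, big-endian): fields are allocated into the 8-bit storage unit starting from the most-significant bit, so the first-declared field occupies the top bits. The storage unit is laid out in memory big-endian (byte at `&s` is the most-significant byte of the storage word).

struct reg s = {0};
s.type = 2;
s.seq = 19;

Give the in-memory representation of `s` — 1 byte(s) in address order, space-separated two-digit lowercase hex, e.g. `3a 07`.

type (2b) val=2 bits=0x2 at bit 6: 0x80
seq (6b) val=19 bits=0x13 at bit 0: 0x93
word = 0x93 → big-endian bytes:
  [0]=0x93

93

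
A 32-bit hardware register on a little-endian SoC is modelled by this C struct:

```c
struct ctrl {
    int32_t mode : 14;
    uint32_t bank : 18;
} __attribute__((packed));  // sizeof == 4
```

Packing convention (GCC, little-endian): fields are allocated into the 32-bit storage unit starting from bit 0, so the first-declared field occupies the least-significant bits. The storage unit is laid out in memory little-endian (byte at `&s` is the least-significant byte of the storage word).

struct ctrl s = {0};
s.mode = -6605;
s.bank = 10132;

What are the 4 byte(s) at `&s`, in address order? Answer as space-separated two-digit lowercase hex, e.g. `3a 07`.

mode:14 = -6605 → 0x2633 << 0 → word 0x00002633
bank:18 = 10132 → 0x2794 << 14 → word 0x09e52633
word = 0x09e52633 → little-endian bytes:
  [0]=0x33  [1]=0x26  [2]=0xe5  [3]=0x09

33 26 e5 09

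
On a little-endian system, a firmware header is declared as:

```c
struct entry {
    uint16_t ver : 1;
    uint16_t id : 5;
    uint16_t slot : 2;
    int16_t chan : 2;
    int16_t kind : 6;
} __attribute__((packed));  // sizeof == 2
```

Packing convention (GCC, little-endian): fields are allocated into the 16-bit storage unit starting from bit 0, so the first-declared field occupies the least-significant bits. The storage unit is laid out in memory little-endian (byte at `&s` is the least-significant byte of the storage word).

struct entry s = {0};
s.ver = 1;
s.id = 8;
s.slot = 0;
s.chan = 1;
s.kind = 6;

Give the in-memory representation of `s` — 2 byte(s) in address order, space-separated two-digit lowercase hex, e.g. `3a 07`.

11 19

ver (1b) val=1 bits=0x1 at bit 0: 0x0001
id (5b) val=8 bits=0x8 at bit 1: 0x0011
slot (2b) val=0 bits=0x0 at bit 6: 0x0011
chan (2b) val=1 bits=0x1 at bit 8: 0x0111
kind (6b) val=6 bits=0x6 at bit 10: 0x1911
word = 0x1911 → little-endian bytes:
  [0]=0x11  [1]=0x19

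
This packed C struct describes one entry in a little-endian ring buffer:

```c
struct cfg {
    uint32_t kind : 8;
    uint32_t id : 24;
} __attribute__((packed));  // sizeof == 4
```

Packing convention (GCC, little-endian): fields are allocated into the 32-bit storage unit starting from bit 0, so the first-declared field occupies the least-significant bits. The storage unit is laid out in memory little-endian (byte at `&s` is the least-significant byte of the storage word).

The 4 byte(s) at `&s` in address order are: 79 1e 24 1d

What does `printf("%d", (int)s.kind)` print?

[0]=0x79 [1]=0x1e [2]=0x24 [3]=0x1d (little-endian) → word 0x1d241e79
kind:8 @ bit 0 → (0x1d241e79>>0)&0xff = 0x79  ←
id:24 @ bit 8 → (0x1d241e79>>8)&0xffffff = 0x1d241e

121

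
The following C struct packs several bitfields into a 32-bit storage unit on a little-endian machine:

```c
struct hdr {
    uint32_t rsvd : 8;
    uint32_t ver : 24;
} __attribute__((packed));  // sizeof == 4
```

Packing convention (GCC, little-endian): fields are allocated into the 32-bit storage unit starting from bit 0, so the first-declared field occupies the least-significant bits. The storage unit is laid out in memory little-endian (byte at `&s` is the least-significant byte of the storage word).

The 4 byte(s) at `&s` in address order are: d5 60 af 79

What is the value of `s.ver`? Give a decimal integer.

[0]=0xd5 [1]=0x60 [2]=0xaf [3]=0x79 (little-endian) → word 0x79af60d5
rsvd [0+:8] = (word>>0) & 0xff = 213
ver [8+:24] = (word>>8) & 0xffffff = 7974752  ←

7974752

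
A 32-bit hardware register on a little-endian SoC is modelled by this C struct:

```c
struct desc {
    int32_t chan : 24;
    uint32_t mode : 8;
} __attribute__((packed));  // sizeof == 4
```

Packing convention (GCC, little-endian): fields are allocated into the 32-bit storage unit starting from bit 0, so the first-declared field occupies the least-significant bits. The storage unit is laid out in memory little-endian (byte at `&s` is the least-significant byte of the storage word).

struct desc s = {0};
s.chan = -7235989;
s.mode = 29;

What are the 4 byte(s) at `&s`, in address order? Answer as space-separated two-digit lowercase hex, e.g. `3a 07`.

chan (24b) val=-7235989 bits=0x91966b at bit 0: 0x0091966b
mode (8b) val=29 bits=0x1d at bit 24: 0x1d91966b
word = 0x1d91966b → little-endian bytes:
  [0]=0x6b  [1]=0x96  [2]=0x91  [3]=0x1d

6b 96 91 1d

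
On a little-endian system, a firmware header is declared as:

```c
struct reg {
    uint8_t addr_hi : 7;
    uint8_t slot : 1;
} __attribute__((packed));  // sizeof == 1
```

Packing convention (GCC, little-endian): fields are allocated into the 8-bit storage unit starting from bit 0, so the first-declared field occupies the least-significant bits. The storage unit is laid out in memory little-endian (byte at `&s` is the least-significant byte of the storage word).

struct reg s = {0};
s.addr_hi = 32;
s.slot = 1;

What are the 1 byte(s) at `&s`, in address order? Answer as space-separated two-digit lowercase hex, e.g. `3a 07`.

addr_hi (7b) val=32 bits=0x20 at bit 0: 0x20
slot (1b) val=1 bits=0x1 at bit 7: 0xa0
word = 0xa0 → little-endian bytes:
  [0]=0xa0

a0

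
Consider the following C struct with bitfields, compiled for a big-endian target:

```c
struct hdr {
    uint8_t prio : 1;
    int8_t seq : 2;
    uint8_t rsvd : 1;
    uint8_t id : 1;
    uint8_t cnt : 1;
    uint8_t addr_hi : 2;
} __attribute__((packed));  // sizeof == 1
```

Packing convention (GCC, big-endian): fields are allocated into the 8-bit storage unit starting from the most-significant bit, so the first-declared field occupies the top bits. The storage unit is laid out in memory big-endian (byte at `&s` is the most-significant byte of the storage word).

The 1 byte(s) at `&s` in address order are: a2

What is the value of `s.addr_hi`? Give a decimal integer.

[0]=0xa2 (big-endian) → word 0xa2
prio [7+:1] = (word>>7) & 0x1 = 1
seq [5+:2] = (word>>5) & 0x3 = 1
rsvd [4+:1] = (word>>4) & 0x1 = 0
id [3+:1] = (word>>3) & 0x1 = 0
cnt [2+:1] = (word>>2) & 0x1 = 0
addr_hi [0+:2] = (word>>0) & 0x3 = 2  ←

2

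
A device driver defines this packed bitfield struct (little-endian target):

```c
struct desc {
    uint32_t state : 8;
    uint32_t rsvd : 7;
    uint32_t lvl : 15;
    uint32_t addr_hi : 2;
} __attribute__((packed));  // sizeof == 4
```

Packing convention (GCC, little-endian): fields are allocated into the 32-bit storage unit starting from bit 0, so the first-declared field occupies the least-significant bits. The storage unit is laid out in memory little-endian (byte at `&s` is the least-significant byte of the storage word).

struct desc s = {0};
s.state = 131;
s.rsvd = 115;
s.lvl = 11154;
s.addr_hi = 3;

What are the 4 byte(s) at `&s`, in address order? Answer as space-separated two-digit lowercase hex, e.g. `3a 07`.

83 73 c9 d5

state (8b) val=131 bits=0x83 at bit 0: 0x00000083
rsvd (7b) val=115 bits=0x73 at bit 8: 0x00007383
lvl (15b) val=11154 bits=0x2b92 at bit 15: 0x15c97383
addr_hi (2b) val=3 bits=0x3 at bit 30: 0xd5c97383
word = 0xd5c97383 → little-endian bytes:
  [0]=0x83  [1]=0x73  [2]=0xc9  [3]=0xd5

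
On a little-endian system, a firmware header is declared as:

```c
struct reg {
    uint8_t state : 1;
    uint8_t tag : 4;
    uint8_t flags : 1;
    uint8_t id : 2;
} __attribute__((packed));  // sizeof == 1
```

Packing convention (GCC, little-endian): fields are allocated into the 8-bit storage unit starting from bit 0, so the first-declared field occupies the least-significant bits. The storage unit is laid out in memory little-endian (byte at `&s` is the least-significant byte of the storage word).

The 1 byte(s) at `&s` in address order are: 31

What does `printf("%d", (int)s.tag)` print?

8

[0]=0x31 (little-endian) → word 0x31
state [0+:1] = (word>>0) & 0x1 = 1
tag [1+:4] = (word>>1) & 0xf = 8  ←
flags [5+:1] = (word>>5) & 0x1 = 1
id [6+:2] = (word>>6) & 0x3 = 0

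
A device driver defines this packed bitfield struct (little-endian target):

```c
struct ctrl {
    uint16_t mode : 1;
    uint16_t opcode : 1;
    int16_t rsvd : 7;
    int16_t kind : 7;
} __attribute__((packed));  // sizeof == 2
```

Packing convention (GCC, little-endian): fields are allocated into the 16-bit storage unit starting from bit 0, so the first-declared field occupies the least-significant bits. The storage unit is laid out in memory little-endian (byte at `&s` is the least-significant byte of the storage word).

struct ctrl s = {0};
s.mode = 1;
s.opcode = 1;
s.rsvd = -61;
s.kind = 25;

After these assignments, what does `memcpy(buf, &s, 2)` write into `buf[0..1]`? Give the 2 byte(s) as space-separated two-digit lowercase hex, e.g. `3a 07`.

0f 33

mode:1 = 1 → 0x1 << 0 → word 0x0001
opcode:1 = 1 → 0x1 << 1 → word 0x0003
rsvd:7 = -61 → 0x43 << 2 → word 0x010f
kind:7 = 25 → 0x19 << 9 → word 0x330f
word = 0x330f → little-endian bytes:
  [0]=0x0f  [1]=0x33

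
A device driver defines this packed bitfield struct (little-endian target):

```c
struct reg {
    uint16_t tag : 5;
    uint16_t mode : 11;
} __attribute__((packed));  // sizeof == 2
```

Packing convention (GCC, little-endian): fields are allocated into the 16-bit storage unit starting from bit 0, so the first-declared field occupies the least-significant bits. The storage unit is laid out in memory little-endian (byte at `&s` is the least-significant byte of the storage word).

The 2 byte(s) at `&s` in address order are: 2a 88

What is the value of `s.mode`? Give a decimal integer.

[0]=0x2a [1]=0x88 (little-endian) → word 0x882a
tag [0+:5] = (word>>0) & 0x1f = 10
mode [5+:11] = (word>>5) & 0x7ff = 1089  ←

1089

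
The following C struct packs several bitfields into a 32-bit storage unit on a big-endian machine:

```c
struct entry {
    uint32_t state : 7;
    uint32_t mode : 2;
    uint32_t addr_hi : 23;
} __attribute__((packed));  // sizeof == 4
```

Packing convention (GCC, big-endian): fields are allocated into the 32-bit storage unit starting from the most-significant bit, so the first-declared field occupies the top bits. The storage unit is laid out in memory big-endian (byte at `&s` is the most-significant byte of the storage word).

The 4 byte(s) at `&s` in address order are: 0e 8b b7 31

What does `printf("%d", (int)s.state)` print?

7

[0]=0x0e [1]=0x8b [2]=0xb7 [3]=0x31 (big-endian) → word 0x0e8bb731
state:7 @ bit 25 → (0x0e8bb731>>25)&0x7f = 0x7  ←
mode:2 @ bit 23 → (0x0e8bb731>>23)&0x3 = 0x1
addr_hi:23 @ bit 0 → (0x0e8bb731>>0)&0x7fffff = 0xbb731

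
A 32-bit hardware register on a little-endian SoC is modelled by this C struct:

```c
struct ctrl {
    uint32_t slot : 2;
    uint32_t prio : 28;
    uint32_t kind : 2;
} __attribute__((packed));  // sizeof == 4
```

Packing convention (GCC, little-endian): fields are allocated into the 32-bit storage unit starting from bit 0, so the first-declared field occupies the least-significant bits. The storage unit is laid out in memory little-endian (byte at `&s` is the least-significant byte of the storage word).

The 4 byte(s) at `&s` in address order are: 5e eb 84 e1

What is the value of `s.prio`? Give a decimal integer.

140589783

[0]=0x5e [1]=0xeb [2]=0x84 [3]=0xe1 (little-endian) → word 0xe184eb5e
slot [0+:2] = (word>>0) & 0x3 = 2
prio [2+:28] = (word>>2) & 0xfffffff = 140589783  ←
kind [30+:2] = (word>>30) & 0x3 = 3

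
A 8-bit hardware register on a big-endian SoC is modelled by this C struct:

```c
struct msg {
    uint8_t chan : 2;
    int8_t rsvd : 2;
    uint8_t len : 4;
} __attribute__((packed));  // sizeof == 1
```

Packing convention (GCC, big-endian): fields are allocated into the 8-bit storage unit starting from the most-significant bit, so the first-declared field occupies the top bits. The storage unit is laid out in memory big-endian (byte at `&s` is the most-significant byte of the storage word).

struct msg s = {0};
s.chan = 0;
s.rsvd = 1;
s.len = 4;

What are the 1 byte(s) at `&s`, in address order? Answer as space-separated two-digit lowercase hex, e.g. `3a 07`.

chan:2 = 0 → 0x0 << 6 → word 0x00
rsvd:2 = 1 → 0x1 << 4 → word 0x10
len:4 = 4 → 0x4 << 0 → word 0x14
word = 0x14 → big-endian bytes:
  [0]=0x14

14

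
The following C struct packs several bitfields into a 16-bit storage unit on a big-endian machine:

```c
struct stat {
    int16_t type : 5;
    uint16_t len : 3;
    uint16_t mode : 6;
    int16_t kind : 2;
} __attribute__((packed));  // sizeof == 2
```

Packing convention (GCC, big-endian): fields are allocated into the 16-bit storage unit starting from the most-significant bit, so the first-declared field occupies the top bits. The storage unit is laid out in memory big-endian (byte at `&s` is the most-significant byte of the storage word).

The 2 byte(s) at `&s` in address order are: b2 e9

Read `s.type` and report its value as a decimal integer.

[0]=0xb2 [1]=0xe9 (big-endian) → word 0xb2e9
type [11+:5] = (word>>11) & 0x1f = 22  ←
len [8+:3] = (word>>8) & 0x7 = 2
mode [2+:6] = (word>>2) & 0x3f = 58
kind [0+:2] = (word>>0) & 0x3 = 1
type signed 5b, MSB=1: 22 - 32 = -10

-10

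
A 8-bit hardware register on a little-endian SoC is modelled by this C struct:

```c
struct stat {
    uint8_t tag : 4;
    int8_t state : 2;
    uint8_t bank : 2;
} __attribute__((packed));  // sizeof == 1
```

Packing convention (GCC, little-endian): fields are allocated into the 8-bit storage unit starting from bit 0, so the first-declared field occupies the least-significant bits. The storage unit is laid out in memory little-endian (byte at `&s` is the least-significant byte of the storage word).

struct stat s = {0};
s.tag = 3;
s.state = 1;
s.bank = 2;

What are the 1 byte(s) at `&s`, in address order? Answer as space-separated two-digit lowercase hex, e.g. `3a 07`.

[0+:4] tag=3 & 0xf = 0x3; word=0x03
[4+:2] state=1 & 0x3 = 0x1; word=0x13
[6+:2] bank=2 & 0x3 = 0x2; word=0x93
word = 0x93 → little-endian bytes:
  [0]=0x93

93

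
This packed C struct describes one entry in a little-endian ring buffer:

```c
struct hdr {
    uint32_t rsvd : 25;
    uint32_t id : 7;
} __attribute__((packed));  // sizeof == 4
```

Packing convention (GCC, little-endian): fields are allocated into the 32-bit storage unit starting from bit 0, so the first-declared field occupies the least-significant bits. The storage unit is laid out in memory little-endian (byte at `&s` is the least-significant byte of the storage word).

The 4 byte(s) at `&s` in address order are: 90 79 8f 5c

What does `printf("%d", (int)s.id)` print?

46

[0]=0x90 [1]=0x79 [2]=0x8f [3]=0x5c (little-endian) → word 0x5c8f7990
rsvd:25 @ bit 0 → (0x5c8f7990>>0)&0x1ffffff = 0x8f7990
id:7 @ bit 25 → (0x5c8f7990>>25)&0x7f = 0x2e  ←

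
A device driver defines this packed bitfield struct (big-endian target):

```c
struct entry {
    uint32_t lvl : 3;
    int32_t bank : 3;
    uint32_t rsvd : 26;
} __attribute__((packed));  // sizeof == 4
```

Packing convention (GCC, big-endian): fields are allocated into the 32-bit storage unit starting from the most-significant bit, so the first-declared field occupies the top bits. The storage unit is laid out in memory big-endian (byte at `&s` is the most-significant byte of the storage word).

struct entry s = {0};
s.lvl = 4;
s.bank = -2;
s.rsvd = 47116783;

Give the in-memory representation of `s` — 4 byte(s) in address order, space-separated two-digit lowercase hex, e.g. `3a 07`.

9a ce f1 ef

[29+:3] lvl=4 & 0x7 = 0x4; word=0x80000000
[26+:3] bank=-2 & 0x7 = 0x6; word=0x98000000
[0+:26] rsvd=47116783 & 0x3ffffff = 0x2cef1ef; word=0x9acef1ef
word = 0x9acef1ef → big-endian bytes:
  [0]=0x9a  [1]=0xce  [2]=0xf1  [3]=0xef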